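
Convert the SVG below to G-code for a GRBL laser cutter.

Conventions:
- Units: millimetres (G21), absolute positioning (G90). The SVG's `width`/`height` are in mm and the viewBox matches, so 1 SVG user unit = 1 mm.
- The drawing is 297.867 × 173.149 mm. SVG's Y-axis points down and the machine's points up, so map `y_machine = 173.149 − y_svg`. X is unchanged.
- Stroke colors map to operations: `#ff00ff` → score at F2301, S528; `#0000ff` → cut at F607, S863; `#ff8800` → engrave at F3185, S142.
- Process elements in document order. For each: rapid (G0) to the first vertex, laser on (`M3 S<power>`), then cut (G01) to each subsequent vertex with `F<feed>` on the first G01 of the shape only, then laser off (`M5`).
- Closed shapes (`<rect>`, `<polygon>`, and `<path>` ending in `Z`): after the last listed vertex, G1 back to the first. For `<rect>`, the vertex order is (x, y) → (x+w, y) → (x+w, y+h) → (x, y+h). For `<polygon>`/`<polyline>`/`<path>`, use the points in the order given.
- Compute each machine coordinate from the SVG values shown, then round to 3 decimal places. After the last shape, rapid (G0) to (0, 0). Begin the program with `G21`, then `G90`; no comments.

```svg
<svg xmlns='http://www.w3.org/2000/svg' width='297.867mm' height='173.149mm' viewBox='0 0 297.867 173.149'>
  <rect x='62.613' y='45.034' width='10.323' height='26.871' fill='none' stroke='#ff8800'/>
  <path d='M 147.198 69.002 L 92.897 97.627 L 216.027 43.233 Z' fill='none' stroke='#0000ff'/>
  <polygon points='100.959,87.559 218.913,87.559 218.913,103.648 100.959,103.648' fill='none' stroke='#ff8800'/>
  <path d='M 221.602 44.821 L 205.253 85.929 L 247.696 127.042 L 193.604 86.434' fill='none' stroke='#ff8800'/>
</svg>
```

G21
G90
G0 X62.613 Y128.115
M3 S142
G01 X72.936 Y128.115 F3185
G01 X72.936 Y101.244
G01 X62.613 Y101.244
G01 X62.613 Y128.115
M5
G0 X147.198 Y104.147
M3 S863
G01 X92.897 Y75.522 F607
G01 X216.027 Y129.916
G01 X147.198 Y104.147
M5
G0 X100.959 Y85.590
M3 S142
G01 X218.913 Y85.590 F3185
G01 X218.913 Y69.501
G01 X100.959 Y69.501
G01 X100.959 Y85.590
M5
G0 X221.602 Y128.328
M3 S142
G01 X205.253 Y87.220 F3185
G01 X247.696 Y46.107
G01 X193.604 Y86.715
M5
G0 X0.000 Y0.000

1 u = 1 mm; y_m = 173.149 − y.

[1] `<rect>` rectangle, #ff8800→engrave S142 F3185: (62.613,128.115) → (72.936,128.115) → (72.936,101.244) → (62.613,101.244) → (62.613,128.115) (closed)

[2] `<path>` closed polygon, #0000ff→cut S863 F607: (147.198,104.147) → (92.897,75.522) → (216.027,129.916) → (147.198,104.147) (closed)

[3] `<polygon>` rectangle, #ff8800→engrave S142 F3185: (100.959,85.590) → (218.913,85.590) → (218.913,69.501) → (100.959,69.501) → (100.959,85.590) (closed)

[4] `<path>` open polyline, #ff8800→engrave S142 F3185: (221.602,128.328) → (205.253,87.220) → (247.696,46.107) → (193.604,86.715)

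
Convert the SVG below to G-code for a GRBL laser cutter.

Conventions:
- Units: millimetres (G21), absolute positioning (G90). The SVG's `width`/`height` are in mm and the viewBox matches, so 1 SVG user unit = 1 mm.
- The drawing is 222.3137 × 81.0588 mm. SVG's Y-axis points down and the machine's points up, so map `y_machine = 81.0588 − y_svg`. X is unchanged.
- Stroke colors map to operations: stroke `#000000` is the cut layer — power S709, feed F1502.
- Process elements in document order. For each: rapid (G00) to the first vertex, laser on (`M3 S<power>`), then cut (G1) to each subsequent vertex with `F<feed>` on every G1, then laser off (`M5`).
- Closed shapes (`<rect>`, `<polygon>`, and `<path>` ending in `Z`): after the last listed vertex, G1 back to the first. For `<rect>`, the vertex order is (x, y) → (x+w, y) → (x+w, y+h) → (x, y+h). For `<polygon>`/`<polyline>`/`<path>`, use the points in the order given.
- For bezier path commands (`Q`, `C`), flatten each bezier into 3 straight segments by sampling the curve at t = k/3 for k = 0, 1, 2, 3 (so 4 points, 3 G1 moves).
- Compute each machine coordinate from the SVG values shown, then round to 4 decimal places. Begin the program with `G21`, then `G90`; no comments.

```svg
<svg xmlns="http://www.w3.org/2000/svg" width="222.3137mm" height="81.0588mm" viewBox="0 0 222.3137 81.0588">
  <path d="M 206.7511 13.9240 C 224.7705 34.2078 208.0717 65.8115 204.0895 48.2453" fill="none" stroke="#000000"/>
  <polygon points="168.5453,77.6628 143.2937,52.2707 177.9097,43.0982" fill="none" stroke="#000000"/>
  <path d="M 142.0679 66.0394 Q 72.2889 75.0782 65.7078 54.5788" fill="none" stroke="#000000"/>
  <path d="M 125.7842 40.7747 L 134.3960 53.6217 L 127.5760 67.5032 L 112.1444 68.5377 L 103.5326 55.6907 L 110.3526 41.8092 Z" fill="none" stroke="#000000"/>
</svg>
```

viewBox `0 0 222.3137 81.0588` with mm width/height → 1 unit = 1 mm. Flip: y_m = 81.0588 − y_svg.

**Shape 1** — `<path>` cubic bezier, stroke `#000000` → cut (S709, F1502). Control points (SVG): P0=(206.7511,13.9240), P1=(224.7705,34.2078), P2=(208.0717,65.8115), P3=(204.0895,48.2453); sampled at t=k/3. Machine vertices: (206.7511,67.1348) → (214.9546,45.3181) → (210.5537,29.3969) → (204.0895,32.8135). Open path.

**Shape 2** — `<polygon>` regular polygon, stroke `#000000` → cut (S709, F1502). Machine vertices: (168.5453,3.3960) → (143.2937,28.7881) → (177.9097,37.9606) → (168.5453,3.3960). Closed: final G1 returns to the first vertex.

**Shape 3** — `<path>` quadratic bezier, stroke `#000000` → cut (S709, F1502). Control points (SVG): P0=(142.0679,66.0394), P1=(72.2889,75.0782), P2=(65.7078,54.5788); sampled at t=k/3. Machine vertices: (142.0679,15.0194) → (102.5706,12.2756) → (77.1172,16.0958) → (65.7078,26.4800). Open path.

**Shape 4** — `<path>` regular polygon, stroke `#000000` → cut (S709, F1502). Machine vertices: (125.7842,40.2841) → (134.3960,27.4371) → (127.5760,13.5556) → (112.1444,12.5211) → (103.5326,25.3681) → (110.3526,39.2496) → (125.7842,40.2841). Closed: final G1 returns to the first vertex.

G21
G90
G00 X206.7511 Y67.1348
M3 S709
G1 X214.9546 Y45.3181 F1502
G1 X210.5537 Y29.3969 F1502
G1 X204.0895 Y32.8135 F1502
M5
G00 X168.5453 Y3.3960
M3 S709
G1 X143.2937 Y28.7881 F1502
G1 X177.9097 Y37.9606 F1502
G1 X168.5453 Y3.3960 F1502
M5
G00 X142.0679 Y15.0194
M3 S709
G1 X102.5706 Y12.2756 F1502
G1 X77.1172 Y16.0958 F1502
G1 X65.7078 Y26.4800 F1502
M5
G00 X125.7842 Y40.2841
M3 S709
G1 X134.3960 Y27.4371 F1502
G1 X127.5760 Y13.5556 F1502
G1 X112.1444 Y12.5211 F1502
G1 X103.5326 Y25.3681 F1502
G1 X110.3526 Y39.2496 F1502
G1 X125.7842 Y40.2841 F1502
M5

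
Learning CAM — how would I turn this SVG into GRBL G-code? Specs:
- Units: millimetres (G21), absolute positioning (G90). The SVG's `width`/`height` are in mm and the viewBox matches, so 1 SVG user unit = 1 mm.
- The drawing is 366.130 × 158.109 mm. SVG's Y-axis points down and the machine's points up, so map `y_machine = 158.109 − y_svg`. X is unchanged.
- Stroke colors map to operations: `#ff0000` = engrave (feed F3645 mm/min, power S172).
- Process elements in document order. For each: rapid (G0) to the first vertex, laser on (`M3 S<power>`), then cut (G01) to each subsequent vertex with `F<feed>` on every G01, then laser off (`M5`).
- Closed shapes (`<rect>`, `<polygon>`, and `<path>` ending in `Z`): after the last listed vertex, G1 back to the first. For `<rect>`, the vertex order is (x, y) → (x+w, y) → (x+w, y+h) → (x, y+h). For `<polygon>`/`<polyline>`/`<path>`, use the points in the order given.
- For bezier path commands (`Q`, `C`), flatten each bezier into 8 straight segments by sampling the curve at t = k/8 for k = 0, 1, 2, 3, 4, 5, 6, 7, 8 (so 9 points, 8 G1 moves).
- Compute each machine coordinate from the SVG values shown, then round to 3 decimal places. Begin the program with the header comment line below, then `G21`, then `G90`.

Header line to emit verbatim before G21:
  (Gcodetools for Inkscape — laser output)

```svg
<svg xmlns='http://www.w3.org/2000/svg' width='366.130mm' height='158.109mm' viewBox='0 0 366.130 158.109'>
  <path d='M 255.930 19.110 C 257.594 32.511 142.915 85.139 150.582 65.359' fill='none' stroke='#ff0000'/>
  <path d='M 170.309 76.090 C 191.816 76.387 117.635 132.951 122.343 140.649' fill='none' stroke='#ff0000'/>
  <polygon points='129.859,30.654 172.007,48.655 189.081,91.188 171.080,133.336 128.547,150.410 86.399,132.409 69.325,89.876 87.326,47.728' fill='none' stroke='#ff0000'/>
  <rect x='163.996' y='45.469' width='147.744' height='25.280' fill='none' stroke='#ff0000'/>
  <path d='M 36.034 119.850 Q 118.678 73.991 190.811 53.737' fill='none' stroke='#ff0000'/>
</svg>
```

1 u = 1 mm; y_m = 158.109 − y.

[1] `<path>` cubic bezier, #ff0000→engrave S172 F3645: (255.930,138.999) → (251.567,132.353) → (239.093,123.337) → (221.307,113.261) → (201.005,103.432) → (180.984,95.158) → (164.042,89.747) → (152.976,88.509) → (150.582,92.750)

[2] `<path>` cubic bezier, #ff0000→engrave S172 F3645: (170.309,82.019) → (174.230,79.475) → (171.226,72.889) → (163.342,63.491) → (152.626,52.515) → (141.122,41.191) → (130.876,30.753) → (123.934,22.432) → (122.343,17.460)

[3] `<polygon>` regular polygon, #ff0000→engrave S172 F3645: (129.859,127.455) → (172.007,109.454) → (189.081,66.921) → (171.080,24.773) → (128.547,7.699) → (86.399,25.700) → (69.325,68.233) → (87.326,110.381) → (129.859,127.455) (closed)

[4] `<rect>` rectangle, #ff0000→engrave S172 F3645: (163.996,112.640) → (311.740,112.640) → (311.740,87.360) → (163.996,87.360) → (163.996,112.640) (closed)

[5] `<path>` quadratic bezier, #ff0000→engrave S172 F3645: (36.034,38.259) → (56.531,49.324) → (76.699,59.588) → (96.539,69.053) → (116.050,77.717) → (135.233,85.581) → (154.088,92.645) → (172.614,98.908) → (190.811,104.372)

(Gcodetools for Inkscape — laser output)
G21
G90
G0 X255.930 Y138.999
M3 S172
G01 X251.567 Y132.353 F3645
G01 X239.093 Y123.337 F3645
G01 X221.307 Y113.261 F3645
G01 X201.005 Y103.432 F3645
G01 X180.984 Y95.158 F3645
G01 X164.042 Y89.747 F3645
G01 X152.976 Y88.509 F3645
G01 X150.582 Y92.750 F3645
M5
G0 X170.309 Y82.019
M3 S172
G01 X174.230 Y79.475 F3645
G01 X171.226 Y72.889 F3645
G01 X163.342 Y63.491 F3645
G01 X152.626 Y52.515 F3645
G01 X141.122 Y41.191 F3645
G01 X130.876 Y30.753 F3645
G01 X123.934 Y22.432 F3645
G01 X122.343 Y17.460 F3645
M5
G0 X129.859 Y127.455
M3 S172
G01 X172.007 Y109.454 F3645
G01 X189.081 Y66.921 F3645
G01 X171.080 Y24.773 F3645
G01 X128.547 Y7.699 F3645
G01 X86.399 Y25.700 F3645
G01 X69.325 Y68.233 F3645
G01 X87.326 Y110.381 F3645
G01 X129.859 Y127.455 F3645
M5
G0 X163.996 Y112.640
M3 S172
G01 X311.740 Y112.640 F3645
G01 X311.740 Y87.360 F3645
G01 X163.996 Y87.360 F3645
G01 X163.996 Y112.640 F3645
M5
G0 X36.034 Y38.259
M3 S172
G01 X56.531 Y49.324 F3645
G01 X76.699 Y59.588 F3645
G01 X96.539 Y69.053 F3645
G01 X116.050 Y77.717 F3645
G01 X135.233 Y85.581 F3645
G01 X154.088 Y92.645 F3645
G01 X172.614 Y98.908 F3645
G01 X190.811 Y104.372 F3645
M5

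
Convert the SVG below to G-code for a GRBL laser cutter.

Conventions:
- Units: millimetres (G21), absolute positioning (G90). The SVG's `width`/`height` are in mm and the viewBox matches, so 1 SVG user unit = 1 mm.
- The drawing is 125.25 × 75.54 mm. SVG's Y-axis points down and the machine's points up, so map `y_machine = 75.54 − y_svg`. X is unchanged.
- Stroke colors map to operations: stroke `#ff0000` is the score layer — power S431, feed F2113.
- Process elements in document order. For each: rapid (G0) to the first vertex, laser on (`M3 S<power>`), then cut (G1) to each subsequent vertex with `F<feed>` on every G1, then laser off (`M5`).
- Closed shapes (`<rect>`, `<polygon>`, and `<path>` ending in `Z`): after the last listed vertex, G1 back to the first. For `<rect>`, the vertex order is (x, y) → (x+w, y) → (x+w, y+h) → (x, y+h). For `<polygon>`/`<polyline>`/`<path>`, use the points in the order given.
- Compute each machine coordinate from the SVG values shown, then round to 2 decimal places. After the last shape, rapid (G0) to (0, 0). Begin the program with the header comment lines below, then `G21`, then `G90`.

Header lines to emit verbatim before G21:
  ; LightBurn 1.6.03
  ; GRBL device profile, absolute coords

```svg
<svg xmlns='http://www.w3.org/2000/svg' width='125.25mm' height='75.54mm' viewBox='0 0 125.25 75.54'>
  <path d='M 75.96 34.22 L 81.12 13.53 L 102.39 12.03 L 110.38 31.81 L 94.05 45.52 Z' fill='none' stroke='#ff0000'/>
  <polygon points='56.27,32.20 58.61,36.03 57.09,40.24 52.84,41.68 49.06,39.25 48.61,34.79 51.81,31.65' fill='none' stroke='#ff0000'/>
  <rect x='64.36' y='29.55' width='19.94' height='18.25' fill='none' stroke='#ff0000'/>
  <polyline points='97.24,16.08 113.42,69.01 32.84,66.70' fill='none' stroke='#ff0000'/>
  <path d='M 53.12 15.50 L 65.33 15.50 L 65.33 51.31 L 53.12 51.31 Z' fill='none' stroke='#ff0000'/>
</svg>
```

; LightBurn 1.6.03
; GRBL device profile, absolute coords
G21
G90
G0 X75.96 Y41.32
M3 S431
G1 X81.12 Y62.01 F2113
G1 X102.39 Y63.51 F2113
G1 X110.38 Y43.73 F2113
G1 X94.05 Y30.02 F2113
G1 X75.96 Y41.32 F2113
M5
G0 X56.27 Y43.34
M3 S431
G1 X58.61 Y39.51 F2113
G1 X57.09 Y35.30 F2113
G1 X52.84 Y33.86 F2113
G1 X49.06 Y36.29 F2113
G1 X48.61 Y40.75 F2113
G1 X51.81 Y43.89 F2113
G1 X56.27 Y43.34 F2113
M5
G0 X64.36 Y45.99
M3 S431
G1 X84.30 Y45.99 F2113
G1 X84.30 Y27.74 F2113
G1 X64.36 Y27.74 F2113
G1 X64.36 Y45.99 F2113
M5
G0 X97.24 Y59.46
M3 S431
G1 X113.42 Y6.53 F2113
G1 X32.84 Y8.84 F2113
M5
G0 X53.12 Y60.04
M3 S431
G1 X65.33 Y60.04 F2113
G1 X65.33 Y24.23 F2113
G1 X53.12 Y24.23 F2113
G1 X53.12 Y60.04 F2113
M5
G0 X0.00 Y0.00

Since the viewBox matches the mm dimensions, user units are millimetres directly. The only transform is the Y-flip y_m = 75.54 − y_svg.

Shape 1 is a regular polygon drawn with `<path>`. Its stroke #ff0000 means score at S431, F2113. After flipping Y the toolpath is (75.96,41.32) → (81.12,62.01) → (102.39,63.51) → (110.38,43.73) → (94.05,30.02) → (75.96,41.32), returning to the start.

Shape 2 is a regular polygon drawn with `<polygon>`. Its stroke #ff0000 means score at S431, F2113. After flipping Y the toolpath is (56.27,43.34) → (58.61,39.51) → (57.09,35.30) → (52.84,33.86) → (49.06,36.29) → (48.61,40.75) → (51.81,43.89) → (56.27,43.34), returning to the start.

Shape 3 is a rectangle drawn with `<rect>`. Its stroke #ff0000 means score at S431, F2113. After flipping Y the toolpath is (64.36,45.99) → (84.30,45.99) → (84.30,27.74) → (64.36,27.74) → (64.36,45.99), returning to the start.

Shape 4 is a open polyline drawn with `<polyline>`. Its stroke #ff0000 means score at S431, F2113. After flipping Y the toolpath is (97.24,59.46) → (113.42,6.53) → (32.84,8.84).

Shape 5 is a rectangle drawn with `<path>`. Its stroke #ff0000 means score at S431, F2113. After flipping Y the toolpath is (53.12,60.04) → (65.33,60.04) → (65.33,24.23) → (53.12,24.23) → (53.12,60.04), returning to the start.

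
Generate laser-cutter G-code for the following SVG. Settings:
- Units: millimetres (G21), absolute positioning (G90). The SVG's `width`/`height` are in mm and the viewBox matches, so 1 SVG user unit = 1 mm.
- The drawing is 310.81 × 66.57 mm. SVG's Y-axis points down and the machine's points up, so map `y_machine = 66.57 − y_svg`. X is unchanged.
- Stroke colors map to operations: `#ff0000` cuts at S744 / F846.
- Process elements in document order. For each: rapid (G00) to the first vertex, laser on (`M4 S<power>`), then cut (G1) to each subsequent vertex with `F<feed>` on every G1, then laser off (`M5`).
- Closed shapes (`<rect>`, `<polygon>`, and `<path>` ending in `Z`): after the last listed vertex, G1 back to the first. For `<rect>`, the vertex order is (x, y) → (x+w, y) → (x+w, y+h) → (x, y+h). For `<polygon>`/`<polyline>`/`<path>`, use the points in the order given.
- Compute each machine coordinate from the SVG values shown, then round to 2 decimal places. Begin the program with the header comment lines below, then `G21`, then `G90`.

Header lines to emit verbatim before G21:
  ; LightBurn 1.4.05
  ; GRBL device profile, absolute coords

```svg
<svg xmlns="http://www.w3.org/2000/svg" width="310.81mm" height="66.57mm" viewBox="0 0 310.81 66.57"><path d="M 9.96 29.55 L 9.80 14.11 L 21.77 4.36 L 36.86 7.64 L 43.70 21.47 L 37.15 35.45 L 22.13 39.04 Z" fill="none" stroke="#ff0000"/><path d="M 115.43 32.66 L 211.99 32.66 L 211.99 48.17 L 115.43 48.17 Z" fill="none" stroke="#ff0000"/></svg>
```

1 u = 1 mm; y_m = 66.57 − y.

[1] `<path>` regular polygon, #ff0000→cut S744 F846: (9.96,37.02) → (9.80,52.46) → (21.77,62.21) → (36.86,58.93) → (43.70,45.10) → (37.15,31.12) → (22.13,27.53) → (9.96,37.02) (closed)

[2] `<path>` rectangle, #ff0000→cut S744 F846: (115.43,33.91) → (211.99,33.91) → (211.99,18.40) → (115.43,18.40) → (115.43,33.91) (closed)

; LightBurn 1.4.05
; GRBL device profile, absolute coords
G21
G90
G00 X9.96 Y37.02
M4 S744
G1 X9.80 Y52.46 F846
G1 X21.77 Y62.21 F846
G1 X36.86 Y58.93 F846
G1 X43.70 Y45.10 F846
G1 X37.15 Y31.12 F846
G1 X22.13 Y27.53 F846
G1 X9.96 Y37.02 F846
M5
G00 X115.43 Y33.91
M4 S744
G1 X211.99 Y33.91 F846
G1 X211.99 Y18.40 F846
G1 X115.43 Y18.40 F846
G1 X115.43 Y33.91 F846
M5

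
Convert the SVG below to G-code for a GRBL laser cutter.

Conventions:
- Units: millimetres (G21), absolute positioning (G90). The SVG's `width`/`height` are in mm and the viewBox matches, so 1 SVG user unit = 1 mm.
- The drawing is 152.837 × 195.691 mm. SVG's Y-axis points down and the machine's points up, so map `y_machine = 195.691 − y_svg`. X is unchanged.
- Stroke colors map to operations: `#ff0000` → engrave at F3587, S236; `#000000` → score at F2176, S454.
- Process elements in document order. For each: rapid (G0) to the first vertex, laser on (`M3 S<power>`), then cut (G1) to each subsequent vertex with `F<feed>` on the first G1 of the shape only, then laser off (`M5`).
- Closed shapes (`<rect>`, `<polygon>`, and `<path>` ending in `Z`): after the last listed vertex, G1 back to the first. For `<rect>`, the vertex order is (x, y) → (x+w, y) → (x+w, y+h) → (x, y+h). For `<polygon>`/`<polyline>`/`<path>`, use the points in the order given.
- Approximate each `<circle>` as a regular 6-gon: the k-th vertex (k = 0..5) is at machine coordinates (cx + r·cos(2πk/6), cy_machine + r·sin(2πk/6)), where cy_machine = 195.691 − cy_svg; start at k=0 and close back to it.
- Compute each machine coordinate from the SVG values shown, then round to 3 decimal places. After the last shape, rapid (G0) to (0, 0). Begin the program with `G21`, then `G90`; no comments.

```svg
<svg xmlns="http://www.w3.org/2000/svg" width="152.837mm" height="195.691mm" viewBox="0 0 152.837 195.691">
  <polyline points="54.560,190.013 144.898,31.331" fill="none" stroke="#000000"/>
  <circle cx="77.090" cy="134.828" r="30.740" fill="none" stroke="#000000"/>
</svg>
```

Since the viewBox matches the mm dimensions, user units are millimetres directly. The only transform is the Y-flip y_m = 195.691 − y_svg.

Shape 1 is a line segment drawn with `<polyline>`. Its stroke #000000 means score at S454, F2176. After flipping Y the toolpath is (54.560,5.678) → (144.898,164.360).

Shape 2 is a circle drawn with `<circle>`. Its stroke #000000 means score at S454, F2176. After flipping Y the toolpath is (107.830,60.863) → (92.460,87.485) → (61.720,87.485) → (46.350,60.863) → (61.720,34.241) → (92.460,34.241) → (107.830,60.863), returning to the start.

G21
G90
G0 X54.560 Y5.678
M3 S454
G1 X144.898 Y164.360 F2176
M5
G0 X107.830 Y60.863
M3 S454
G1 X92.460 Y87.485 F2176
G1 X61.720 Y87.485
G1 X46.350 Y60.863
G1 X61.720 Y34.241
G1 X92.460 Y34.241
G1 X107.830 Y60.863
M5
G0 X0.000 Y0.000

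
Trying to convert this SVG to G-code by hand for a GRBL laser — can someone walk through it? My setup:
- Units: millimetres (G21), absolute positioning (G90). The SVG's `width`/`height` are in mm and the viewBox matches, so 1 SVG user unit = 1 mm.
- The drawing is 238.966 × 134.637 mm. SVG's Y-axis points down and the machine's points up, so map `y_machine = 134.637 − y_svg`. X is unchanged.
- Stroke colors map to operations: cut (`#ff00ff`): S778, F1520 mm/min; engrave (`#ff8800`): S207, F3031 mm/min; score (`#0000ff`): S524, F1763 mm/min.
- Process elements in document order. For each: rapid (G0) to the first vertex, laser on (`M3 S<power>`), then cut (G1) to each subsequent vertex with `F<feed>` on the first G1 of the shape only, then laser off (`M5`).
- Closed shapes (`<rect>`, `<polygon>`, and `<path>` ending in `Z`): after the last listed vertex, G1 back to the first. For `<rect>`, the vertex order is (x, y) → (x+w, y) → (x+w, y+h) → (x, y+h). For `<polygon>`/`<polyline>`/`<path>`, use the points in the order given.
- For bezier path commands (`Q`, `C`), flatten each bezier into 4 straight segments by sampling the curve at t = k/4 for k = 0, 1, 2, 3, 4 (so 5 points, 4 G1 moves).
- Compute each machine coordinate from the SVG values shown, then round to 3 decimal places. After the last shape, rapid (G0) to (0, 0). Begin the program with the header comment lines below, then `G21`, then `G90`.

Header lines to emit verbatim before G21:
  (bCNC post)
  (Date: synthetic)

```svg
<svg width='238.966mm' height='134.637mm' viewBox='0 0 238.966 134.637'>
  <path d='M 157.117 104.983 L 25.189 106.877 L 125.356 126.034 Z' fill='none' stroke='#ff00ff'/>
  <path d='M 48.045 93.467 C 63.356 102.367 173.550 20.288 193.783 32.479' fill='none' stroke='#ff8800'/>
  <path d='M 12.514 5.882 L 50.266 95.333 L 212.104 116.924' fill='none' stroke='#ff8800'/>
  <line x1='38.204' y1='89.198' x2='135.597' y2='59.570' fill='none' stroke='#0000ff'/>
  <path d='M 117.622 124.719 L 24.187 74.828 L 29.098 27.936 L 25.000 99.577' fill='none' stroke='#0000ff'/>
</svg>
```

(bCNC post)
(Date: synthetic)
G21
G90
G0 X157.117 Y29.654
M3 S778
G1 X25.189 Y27.760 F1520
G1 X125.356 Y8.603
G1 X157.117 Y29.654
M5
G0 X48.045 Y41.170
M3 S207
G1 X74.431 Y48.659 F3031
G1 X119.068 Y72.898
G1 X164.629 Y96.520
G1 X193.783 Y102.158
M5
G0 X12.514 Y128.755
M3 S207
G1 X50.266 Y39.304 F3031
G1 X212.104 Y17.713
M5
G0 X38.204 Y45.439
M3 S524
G1 X135.597 Y75.067 F1763
M5
G0 X117.622 Y9.918
M3 S524
G1 X24.187 Y59.809 F1763
G1 X29.098 Y106.701
G1 X25.000 Y35.060
M5
G0 X0.000 Y0.000

Since the viewBox matches the mm dimensions, user units are millimetres directly. The only transform is the Y-flip y_m = 134.637 − y_svg.

Shape 1 is a closed polygon drawn with `<path>`. Its stroke #ff00ff means cut at S778, F1520. After flipping Y the toolpath is (157.117,29.654) → (25.189,27.760) → (125.356,8.603) → (157.117,29.654), returning to the start.

Shape 2 is a cubic bezier drawn with `<path>`. Its stroke #ff8800 means engrave at S207, F3031. After flipping Y the toolpath is (48.045,41.170) → (74.431,48.659) → (119.068,72.898) → (164.629,96.520) → (193.783,102.158).

Shape 3 is a open polyline drawn with `<path>`. Its stroke #ff8800 means engrave at S207, F3031. After flipping Y the toolpath is (12.514,128.755) → (50.266,39.304) → (212.104,17.713).

Shape 4 is a line segment drawn with `<line>`. Its stroke #0000ff means score at S524, F1763. After flipping Y the toolpath is (38.204,45.439) → (135.597,75.067).

Shape 5 is a open polyline drawn with `<path>`. Its stroke #0000ff means score at S524, F1763. After flipping Y the toolpath is (117.622,9.918) → (24.187,59.809) → (29.098,106.701) → (25.000,35.060).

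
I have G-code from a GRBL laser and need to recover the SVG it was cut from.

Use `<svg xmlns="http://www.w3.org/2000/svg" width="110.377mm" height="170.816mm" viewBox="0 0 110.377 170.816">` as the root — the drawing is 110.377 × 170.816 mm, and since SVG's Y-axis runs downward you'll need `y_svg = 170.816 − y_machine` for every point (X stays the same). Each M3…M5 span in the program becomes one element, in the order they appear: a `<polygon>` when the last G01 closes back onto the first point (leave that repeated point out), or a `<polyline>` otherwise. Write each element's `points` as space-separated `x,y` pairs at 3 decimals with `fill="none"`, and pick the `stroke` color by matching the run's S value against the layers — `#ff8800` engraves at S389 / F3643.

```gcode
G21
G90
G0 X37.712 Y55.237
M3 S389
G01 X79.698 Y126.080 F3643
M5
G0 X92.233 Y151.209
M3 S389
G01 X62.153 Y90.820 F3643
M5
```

y_svg = 170.816 − y_m. Every run uses S389, so all elements get stroke `#ff8800` (engrave).

[1] open run; points: 37.712,115.579 79.698,44.736

[2] open run; points: 92.233,19.607 62.153,79.996

<svg xmlns="http://www.w3.org/2000/svg" width="110.377mm" height="170.816mm" viewBox="0 0 110.377 170.816">
  <polyline points="37.712,115.579 79.698,44.736" fill="none" stroke="#ff8800"/>
  <polyline points="92.233,19.607 62.153,79.996" fill="none" stroke="#ff8800"/>
</svg>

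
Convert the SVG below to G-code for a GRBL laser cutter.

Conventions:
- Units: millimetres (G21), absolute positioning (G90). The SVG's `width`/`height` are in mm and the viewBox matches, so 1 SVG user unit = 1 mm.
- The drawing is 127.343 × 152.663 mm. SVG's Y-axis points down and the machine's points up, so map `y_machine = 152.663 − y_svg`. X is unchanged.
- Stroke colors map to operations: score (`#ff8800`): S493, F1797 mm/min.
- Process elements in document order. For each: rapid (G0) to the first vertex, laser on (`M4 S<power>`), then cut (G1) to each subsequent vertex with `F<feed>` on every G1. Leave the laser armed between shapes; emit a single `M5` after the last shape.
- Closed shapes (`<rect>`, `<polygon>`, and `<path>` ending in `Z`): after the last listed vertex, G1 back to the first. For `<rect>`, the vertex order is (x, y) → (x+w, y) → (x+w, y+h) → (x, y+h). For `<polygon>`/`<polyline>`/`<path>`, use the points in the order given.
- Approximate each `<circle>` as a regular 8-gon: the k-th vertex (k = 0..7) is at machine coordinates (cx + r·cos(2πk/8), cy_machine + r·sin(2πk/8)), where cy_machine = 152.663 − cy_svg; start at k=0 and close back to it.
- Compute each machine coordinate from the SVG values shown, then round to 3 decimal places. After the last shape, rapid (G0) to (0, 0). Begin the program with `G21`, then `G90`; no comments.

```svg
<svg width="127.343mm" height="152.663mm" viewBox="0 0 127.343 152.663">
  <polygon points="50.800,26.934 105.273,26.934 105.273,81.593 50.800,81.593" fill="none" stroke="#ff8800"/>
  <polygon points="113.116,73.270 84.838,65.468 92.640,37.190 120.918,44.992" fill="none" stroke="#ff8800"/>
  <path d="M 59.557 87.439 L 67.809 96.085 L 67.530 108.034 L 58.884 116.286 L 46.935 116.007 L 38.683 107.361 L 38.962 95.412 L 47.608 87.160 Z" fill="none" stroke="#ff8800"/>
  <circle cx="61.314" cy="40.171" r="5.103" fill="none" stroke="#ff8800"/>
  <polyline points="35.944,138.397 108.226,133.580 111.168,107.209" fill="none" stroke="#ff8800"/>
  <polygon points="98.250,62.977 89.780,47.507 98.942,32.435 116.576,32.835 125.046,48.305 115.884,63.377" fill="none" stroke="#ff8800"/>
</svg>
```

1 u = 1 mm; y_m = 152.663 − y.

[1] `<polygon>` rectangle, #ff8800→score S493 F1797: (50.800,125.729) → (105.273,125.729) → (105.273,71.070) → (50.800,71.070) → (50.800,125.729) (closed)

[2] `<polygon>` regular polygon, #ff8800→score S493 F1797: (113.116,79.393) → (84.838,87.195) → (92.640,115.473) → (120.918,107.671) → (113.116,79.393) (closed)

[3] `<path>` regular polygon, #ff8800→score S493 F1797: (59.557,65.224) → (67.809,56.578) → (67.530,44.629) → (58.884,36.377) → (46.935,36.656) → (38.683,45.302) → (38.962,57.251) → (47.608,65.503) → (59.557,65.224) (closed)

[4] `<circle>` circle, #ff8800→score S493 F1797: (66.417,112.492) → (64.922,116.100) → (61.314,117.595) → (57.706,116.100) → (56.211,112.492) → (57.706,108.884) → (61.314,107.389) → (64.922,108.884) → (66.417,112.492) (closed)

[5] `<polyline>` open polyline, #ff8800→score S493 F1797: (35.944,14.266) → (108.226,19.083) → (111.168,45.454)

[6] `<polygon>` regular polygon, #ff8800→score S493 F1797: (98.250,89.686) → (89.780,105.156) → (98.942,120.228) → (116.576,119.828) → (125.046,104.358) → (115.884,89.286) → (98.250,89.686) (closed)

G21
G90
G0 X50.800 Y125.729
M4 S493
G1 X105.273 Y125.729 F1797
G1 X105.273 Y71.070 F1797
G1 X50.800 Y71.070 F1797
G1 X50.800 Y125.729 F1797
G0 X113.116 Y79.393
M4 S493
G1 X84.838 Y87.195 F1797
G1 X92.640 Y115.473 F1797
G1 X120.918 Y107.671 F1797
G1 X113.116 Y79.393 F1797
G0 X59.557 Y65.224
M4 S493
G1 X67.809 Y56.578 F1797
G1 X67.530 Y44.629 F1797
G1 X58.884 Y36.377 F1797
G1 X46.935 Y36.656 F1797
G1 X38.683 Y45.302 F1797
G1 X38.962 Y57.251 F1797
G1 X47.608 Y65.503 F1797
G1 X59.557 Y65.224 F1797
G0 X66.417 Y112.492
M4 S493
G1 X64.922 Y116.100 F1797
G1 X61.314 Y117.595 F1797
G1 X57.706 Y116.100 F1797
G1 X56.211 Y112.492 F1797
G1 X57.706 Y108.884 F1797
G1 X61.314 Y107.389 F1797
G1 X64.922 Y108.884 F1797
G1 X66.417 Y112.492 F1797
G0 X35.944 Y14.266
M4 S493
G1 X108.226 Y19.083 F1797
G1 X111.168 Y45.454 F1797
G0 X98.250 Y89.686
M4 S493
G1 X89.780 Y105.156 F1797
G1 X98.942 Y120.228 F1797
G1 X116.576 Y119.828 F1797
G1 X125.046 Y104.358 F1797
G1 X115.884 Y89.286 F1797
G1 X98.250 Y89.686 F1797
M5
G0 X0.000 Y0.000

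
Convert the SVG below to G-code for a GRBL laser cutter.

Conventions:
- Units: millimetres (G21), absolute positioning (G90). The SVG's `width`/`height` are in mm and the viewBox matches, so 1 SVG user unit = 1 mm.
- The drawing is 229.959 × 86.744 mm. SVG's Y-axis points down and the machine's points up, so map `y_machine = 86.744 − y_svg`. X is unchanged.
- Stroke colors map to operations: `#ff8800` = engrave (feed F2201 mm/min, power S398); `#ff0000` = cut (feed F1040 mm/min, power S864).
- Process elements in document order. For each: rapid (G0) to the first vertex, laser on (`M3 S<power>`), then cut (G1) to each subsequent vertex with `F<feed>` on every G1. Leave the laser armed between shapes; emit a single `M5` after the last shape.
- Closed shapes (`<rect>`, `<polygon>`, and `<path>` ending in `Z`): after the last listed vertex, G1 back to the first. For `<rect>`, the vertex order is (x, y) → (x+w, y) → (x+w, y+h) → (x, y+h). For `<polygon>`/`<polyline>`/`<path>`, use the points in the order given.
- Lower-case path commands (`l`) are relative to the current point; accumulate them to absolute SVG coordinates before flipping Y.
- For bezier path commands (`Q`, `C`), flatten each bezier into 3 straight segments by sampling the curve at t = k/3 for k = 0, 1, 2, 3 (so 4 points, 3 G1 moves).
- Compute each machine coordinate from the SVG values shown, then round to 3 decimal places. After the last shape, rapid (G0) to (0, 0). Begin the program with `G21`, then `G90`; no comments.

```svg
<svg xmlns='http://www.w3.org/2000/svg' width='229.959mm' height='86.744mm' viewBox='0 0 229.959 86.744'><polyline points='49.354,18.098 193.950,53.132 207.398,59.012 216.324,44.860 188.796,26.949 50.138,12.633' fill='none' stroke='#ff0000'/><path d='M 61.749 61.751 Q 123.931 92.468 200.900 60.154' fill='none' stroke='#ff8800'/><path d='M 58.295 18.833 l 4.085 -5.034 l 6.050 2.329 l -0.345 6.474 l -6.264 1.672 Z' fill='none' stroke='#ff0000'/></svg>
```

viewBox `0 0 229.959 86.744` with mm width/height → 1 unit = 1 mm. Flip: y_m = 86.744 − y_svg.

**Shape 1** — `<polyline>` open polyline, stroke `#ff0000` → cut (S864, F1040). Machine vertices: (49.354,68.646) → (193.950,33.612) → (207.398,27.732) → (216.324,41.884) → (188.796,59.795) → (50.138,74.111). Open path.

**Shape 2** — `<path>` quadratic bezier, stroke `#ff8800` → engrave (S398, F2201). Control points (SVG): P0=(61.749,61.751), P1=(123.931,92.468), P2=(200.900,60.154); sampled at t=k/3. Machine vertices: (61.749,24.993) → (104.847,11.518) → (151.230,12.051) → (200.900,26.590). Open path.

**Shape 3** — `<path>` regular polygon, stroke `#ff0000` → cut (S864, F1040). Machine vertices: (58.295,67.911) → (62.380,72.945) → (68.430,70.616) → (68.085,64.142) → (61.821,62.470) → (58.295,67.911). Closed: final G1 returns to the first vertex.

G21
G90
G0 X49.354 Y68.646
M3 S864
G1 X193.950 Y33.612 F1040
G1 X207.398 Y27.732 F1040
G1 X216.324 Y41.884 F1040
G1 X188.796 Y59.795 F1040
G1 X50.138 Y74.111 F1040
G0 X61.749 Y24.993
M3 S398
G1 X104.847 Y11.518 F2201
G1 X151.230 Y12.051 F2201
G1 X200.900 Y26.590 F2201
G0 X58.295 Y67.911
M3 S864
G1 X62.380 Y72.945 F1040
G1 X68.430 Y70.616 F1040
G1 X68.085 Y64.142 F1040
G1 X61.821 Y62.470 F1040
G1 X58.295 Y67.911 F1040
M5
G0 X0.000 Y0.000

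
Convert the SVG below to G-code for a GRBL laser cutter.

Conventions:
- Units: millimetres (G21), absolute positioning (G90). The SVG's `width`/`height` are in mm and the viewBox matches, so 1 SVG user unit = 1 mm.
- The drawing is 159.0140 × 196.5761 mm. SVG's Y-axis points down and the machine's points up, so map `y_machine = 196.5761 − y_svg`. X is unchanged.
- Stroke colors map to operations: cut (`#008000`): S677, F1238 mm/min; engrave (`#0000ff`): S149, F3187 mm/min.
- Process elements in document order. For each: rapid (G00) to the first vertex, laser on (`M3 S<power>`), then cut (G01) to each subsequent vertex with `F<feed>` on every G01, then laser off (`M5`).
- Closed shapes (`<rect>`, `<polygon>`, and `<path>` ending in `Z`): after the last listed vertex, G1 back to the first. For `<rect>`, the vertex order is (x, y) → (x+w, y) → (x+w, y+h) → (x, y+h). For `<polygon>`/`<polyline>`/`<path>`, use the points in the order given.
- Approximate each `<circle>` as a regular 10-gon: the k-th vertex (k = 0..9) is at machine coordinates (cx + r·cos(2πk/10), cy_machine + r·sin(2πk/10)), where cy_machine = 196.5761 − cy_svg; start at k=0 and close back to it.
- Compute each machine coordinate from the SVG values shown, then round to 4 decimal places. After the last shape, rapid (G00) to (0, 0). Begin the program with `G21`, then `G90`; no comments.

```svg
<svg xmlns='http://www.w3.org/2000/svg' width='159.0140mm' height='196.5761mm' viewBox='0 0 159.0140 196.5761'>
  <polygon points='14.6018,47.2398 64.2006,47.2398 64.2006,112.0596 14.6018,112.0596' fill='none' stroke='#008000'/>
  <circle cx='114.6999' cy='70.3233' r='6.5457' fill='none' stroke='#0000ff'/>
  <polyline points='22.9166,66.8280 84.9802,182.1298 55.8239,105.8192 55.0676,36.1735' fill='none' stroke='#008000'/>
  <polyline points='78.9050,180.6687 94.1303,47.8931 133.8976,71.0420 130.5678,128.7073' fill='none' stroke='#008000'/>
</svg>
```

G21
G90
G00 X14.6018 Y149.3363
M3 S677
G01 X64.2006 Y149.3363 F1238
G01 X64.2006 Y84.5165 F1238
G01 X14.6018 Y84.5165 F1238
G01 X14.6018 Y149.3363 F1238
M5
G00 X121.2456 Y126.2528
M3 S149
G01 X119.9955 Y130.1003 F3187
G01 X116.7226 Y132.4781 F3187
G01 X112.6772 Y132.4781 F3187
G01 X109.4043 Y130.1003 F3187
G01 X108.1542 Y126.2528 F3187
G01 X109.4043 Y122.4053 F3187
G01 X112.6772 Y120.0275 F3187
G01 X116.7226 Y120.0275 F3187
G01 X119.9955 Y122.4053 F3187
G01 X121.2456 Y126.2528 F3187
M5
G00 X22.9166 Y129.7481
M3 S677
G01 X84.9802 Y14.4463 F1238
G01 X55.8239 Y90.7569 F1238
G01 X55.0676 Y160.4026 F1238
M5
G00 X78.9050 Y15.9074
M3 S677
G01 X94.1303 Y148.6830 F1238
G01 X133.8976 Y125.5341 F1238
G01 X130.5678 Y67.8688 F1238
M5
G00 X0.0000 Y0.0000

1 u = 1 mm; y_m = 196.5761 − y.

[1] `<polygon>` rectangle, #008000→cut S677 F1238: (14.6018,149.3363) → (64.2006,149.3363) → (64.2006,84.5165) → (14.6018,84.5165) → (14.6018,149.3363) (closed)

[2] `<circle>` circle, #0000ff→engrave S149 F3187: (121.2456,126.2528) → (119.9955,130.1003) → (116.7226,132.4781) → (112.6772,132.4781) → (109.4043,130.1003) → (108.1542,126.2528) → (109.4043,122.4053) → (112.6772,120.0275) → (116.7226,120.0275) → (119.9955,122.4053) → (121.2456,126.2528) (closed)

[3] `<polyline>` open polyline, #008000→cut S677 F1238: (22.9166,129.7481) → (84.9802,14.4463) → (55.8239,90.7569) → (55.0676,160.4026)

[4] `<polyline>` open polyline, #008000→cut S677 F1238: (78.9050,15.9074) → (94.1303,148.6830) → (133.8976,125.5341) → (130.5678,67.8688)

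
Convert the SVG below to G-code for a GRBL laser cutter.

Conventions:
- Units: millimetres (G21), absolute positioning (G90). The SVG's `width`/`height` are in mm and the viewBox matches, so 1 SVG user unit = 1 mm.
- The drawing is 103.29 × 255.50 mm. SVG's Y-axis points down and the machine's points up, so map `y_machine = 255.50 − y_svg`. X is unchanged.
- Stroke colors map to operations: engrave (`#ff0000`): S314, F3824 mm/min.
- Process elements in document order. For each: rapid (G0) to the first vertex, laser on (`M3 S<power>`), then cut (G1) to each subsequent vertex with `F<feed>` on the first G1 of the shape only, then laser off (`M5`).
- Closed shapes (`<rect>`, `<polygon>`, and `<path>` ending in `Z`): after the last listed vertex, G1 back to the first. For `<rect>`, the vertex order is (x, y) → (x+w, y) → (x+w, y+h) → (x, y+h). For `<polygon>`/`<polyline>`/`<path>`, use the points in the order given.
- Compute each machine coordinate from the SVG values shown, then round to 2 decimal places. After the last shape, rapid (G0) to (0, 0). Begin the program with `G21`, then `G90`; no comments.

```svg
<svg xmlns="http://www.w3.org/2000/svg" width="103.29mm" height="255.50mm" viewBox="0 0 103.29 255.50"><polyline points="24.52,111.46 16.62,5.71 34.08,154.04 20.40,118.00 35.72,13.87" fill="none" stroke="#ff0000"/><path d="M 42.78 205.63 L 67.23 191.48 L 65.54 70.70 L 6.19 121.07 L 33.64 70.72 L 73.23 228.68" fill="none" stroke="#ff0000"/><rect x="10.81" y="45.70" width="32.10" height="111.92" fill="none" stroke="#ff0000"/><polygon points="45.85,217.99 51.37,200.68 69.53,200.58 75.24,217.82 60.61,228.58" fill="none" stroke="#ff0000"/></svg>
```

viewBox `0 0 103.29 255.50` with mm width/height → 1 unit = 1 mm. Flip: y_m = 255.50 − y_svg.

**Shape 1** — `<polyline>` open polyline, stroke `#ff0000` → engrave (S314, F3824). Machine vertices: (24.52,144.04) → (16.62,249.79) → (34.08,101.46) → (20.40,137.50) → (35.72,241.63). Open path.

**Shape 2** — `<path>` open polyline, stroke `#ff0000` → engrave (S314, F3824). Machine vertices: (42.78,49.87) → (67.23,64.02) → (65.54,184.80) → (6.19,134.43) → (33.64,184.78) → (73.23,26.82). Open path.

**Shape 3** — `<rect>` rectangle, stroke `#ff0000` → engrave (S314, F3824). Machine vertices: (10.81,209.80) → (42.91,209.80) → (42.91,97.88) → (10.81,97.88) → (10.81,209.80). Closed: final G1 returns to the first vertex.

**Shape 4** — `<polygon>` regular polygon, stroke `#ff0000` → engrave (S314, F3824). Machine vertices: (45.85,37.51) → (51.37,54.82) → (69.53,54.92) → (75.24,37.68) → (60.61,26.92) → (45.85,37.51). Closed: final G1 returns to the first vertex.

G21
G90
G0 X24.52 Y144.04
M3 S314
G1 X16.62 Y249.79 F3824
G1 X34.08 Y101.46
G1 X20.40 Y137.50
G1 X35.72 Y241.63
M5
G0 X42.78 Y49.87
M3 S314
G1 X67.23 Y64.02 F3824
G1 X65.54 Y184.80
G1 X6.19 Y134.43
G1 X33.64 Y184.78
G1 X73.23 Y26.82
M5
G0 X10.81 Y209.80
M3 S314
G1 X42.91 Y209.80 F3824
G1 X42.91 Y97.88
G1 X10.81 Y97.88
G1 X10.81 Y209.80
M5
G0 X45.85 Y37.51
M3 S314
G1 X51.37 Y54.82 F3824
G1 X69.53 Y54.92
G1 X75.24 Y37.68
G1 X60.61 Y26.92
G1 X45.85 Y37.51
M5
G0 X0.00 Y0.00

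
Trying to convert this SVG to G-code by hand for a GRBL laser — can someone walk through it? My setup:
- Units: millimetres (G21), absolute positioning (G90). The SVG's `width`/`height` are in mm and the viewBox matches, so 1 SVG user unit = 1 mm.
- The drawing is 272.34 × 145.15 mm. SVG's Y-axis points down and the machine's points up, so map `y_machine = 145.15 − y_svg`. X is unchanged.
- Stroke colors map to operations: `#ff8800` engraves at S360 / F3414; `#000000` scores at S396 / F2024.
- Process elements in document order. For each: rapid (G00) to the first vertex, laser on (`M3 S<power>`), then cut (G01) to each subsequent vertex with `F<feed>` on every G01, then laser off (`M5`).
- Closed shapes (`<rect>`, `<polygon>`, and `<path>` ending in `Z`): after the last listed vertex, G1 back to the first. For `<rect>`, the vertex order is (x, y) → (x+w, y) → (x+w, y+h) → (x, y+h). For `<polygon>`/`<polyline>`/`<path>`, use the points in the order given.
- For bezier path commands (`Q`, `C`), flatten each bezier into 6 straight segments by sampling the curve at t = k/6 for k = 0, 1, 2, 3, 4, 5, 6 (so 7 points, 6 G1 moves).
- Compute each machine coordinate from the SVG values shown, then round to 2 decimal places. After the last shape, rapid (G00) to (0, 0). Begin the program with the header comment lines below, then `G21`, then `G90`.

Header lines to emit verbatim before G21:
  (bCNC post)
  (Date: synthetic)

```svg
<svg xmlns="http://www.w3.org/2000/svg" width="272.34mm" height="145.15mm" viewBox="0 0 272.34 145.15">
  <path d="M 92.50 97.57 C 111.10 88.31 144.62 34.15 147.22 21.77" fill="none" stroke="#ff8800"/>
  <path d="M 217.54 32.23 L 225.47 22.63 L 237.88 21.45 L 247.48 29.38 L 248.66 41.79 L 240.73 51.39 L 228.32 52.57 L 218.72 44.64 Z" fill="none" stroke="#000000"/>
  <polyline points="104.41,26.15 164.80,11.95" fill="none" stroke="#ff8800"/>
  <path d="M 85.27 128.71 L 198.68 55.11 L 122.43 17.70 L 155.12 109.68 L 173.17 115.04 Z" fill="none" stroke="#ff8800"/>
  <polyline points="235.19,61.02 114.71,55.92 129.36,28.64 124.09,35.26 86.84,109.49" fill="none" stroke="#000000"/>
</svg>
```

(bCNC post)
(Date: synthetic)
G21
G90
G00 X92.50 Y47.58
M3 S360
G01 X102.83 Y55.55 F3414
G01 X114.38 Y68.60 F3414
G01 X125.86 Y84.31 F3414
G01 X136.01 Y100.28 F3414
G01 X143.56 Y114.11 F3414
G01 X147.22 Y123.38 F3414
M5
G00 X217.54 Y112.92
M3 S396
G01 X225.47 Y122.52 F2024
G01 X237.88 Y123.70 F2024
G01 X247.48 Y115.77 F2024
G01 X248.66 Y103.36 F2024
G01 X240.73 Y93.76 F2024
G01 X228.32 Y92.58 F2024
G01 X218.72 Y100.51 F2024
G01 X217.54 Y112.92 F2024
M5
G00 X104.41 Y119.00
M3 S360
G01 X164.80 Y133.20 F3414
M5
G00 X85.27 Y16.44
M3 S360
G01 X198.68 Y90.04 F3414
G01 X122.43 Y127.45 F3414
G01 X155.12 Y35.47 F3414
G01 X173.17 Y30.11 F3414
G01 X85.27 Y16.44 F3414
M5
G00 X235.19 Y84.13
M3 S396
G01 X114.71 Y89.23 F2024
G01 X129.36 Y116.51 F2024
G01 X124.09 Y109.89 F2024
G01 X86.84 Y35.66 F2024
M5
G00 X0.00 Y0.00

1 u = 1 mm; y_m = 145.15 − y.

[1] `<path>` cubic bezier, #ff8800→engrave S360 F3414: (92.50,47.58) → (102.83,55.55) → (114.38,68.60) → (125.86,84.31) → (136.01,100.28) → (143.56,114.11) → (147.22,123.38)

[2] `<path>` regular polygon, #000000→score S396 F2024: (217.54,112.92) → (225.47,122.52) → (237.88,123.70) → (247.48,115.77) → (248.66,103.36) → (240.73,93.76) → (228.32,92.58) → (218.72,100.51) → (217.54,112.92) (closed)

[3] `<polyline>` line segment, #ff8800→engrave S360 F3414: (104.41,119.00) → (164.80,133.20)

[4] `<path>` closed polygon, #ff8800→engrave S360 F3414: (85.27,16.44) → (198.68,90.04) → (122.43,127.45) → (155.12,35.47) → (173.17,30.11) → (85.27,16.44) (closed)

[5] `<polyline>` open polyline, #000000→score S396 F2024: (235.19,84.13) → (114.71,89.23) → (129.36,116.51) → (124.09,109.89) → (86.84,35.66)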